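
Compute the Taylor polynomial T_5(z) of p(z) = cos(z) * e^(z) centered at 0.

-z^5/30 - z^4/6 - z^3/3 + z + 1

Take the Cauchy product of the two expansions.
p(0) = 1
p′(0) = 1
p′′(0) = 0
p′′′(0) = -2
p^(4)(0) = -4
p^(5)(0) = -4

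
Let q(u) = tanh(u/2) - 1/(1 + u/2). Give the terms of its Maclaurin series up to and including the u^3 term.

Add the two expansions coefficient-wise.
[u^0] = -1;  [u^1] = 1;  [u^2] = -1/4;  [u^3] = 1/12.

u^3/12 - u^2/4 + u - 1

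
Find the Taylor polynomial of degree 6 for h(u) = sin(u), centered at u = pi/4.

Use the known series and substitute for the argument.
h(pi/4) = sqrt(2)/2
h′(pi/4) = sqrt(2)/2
h′′(pi/4) = -sqrt(2)/2
h′′′(pi/4) = -sqrt(2)/2
h^(4)(pi/4) = sqrt(2)/2
h^(5)(pi/4) = sqrt(2)/2
h^(6)(pi/4) = -sqrt(2)/2
The Taylor polynomial is Σ h^(k)(pi/4)/k! · (u - pi/4)^k.

-sqrt(2)*(u - pi/4)^6/1440 + sqrt(2)*(u - pi/4)^5/240 + sqrt(2)*(u - pi/4)^4/48 - sqrt(2)*(u - pi/4)^3/12 - sqrt(2)*(u - pi/4)^2/4 + sqrt(2)*(u - pi/4)/2 + sqrt(2)/2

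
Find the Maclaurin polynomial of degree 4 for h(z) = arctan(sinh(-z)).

z^3/6 - z

Compose series: expand the inner function first, then feed it into the outer expansion.
h(0) = 0
h′(0) = -1
h′′(0) = 0
h′′′(0) = 1
h^(4)(0) = 0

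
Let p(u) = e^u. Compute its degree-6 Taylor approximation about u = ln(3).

Apply the Taylor formula c_k = f^(k)(a)/k!.
p(ln(3)) = 3
p′(ln(3)) = 3
p′′(ln(3)) = 3
p′′′(ln(3)) = 3
p^(4)(ln(3)) = 3
p^(5)(ln(3)) = 3
p^(6)(ln(3)) = 3

(u - ln(3))^6/240 + (u - ln(3))^5/40 + (u - ln(3))^4/8 + (u - ln(3))^3/2 + 3*(u - ln(3))^2/2 + 3*(u - ln(3)) + 3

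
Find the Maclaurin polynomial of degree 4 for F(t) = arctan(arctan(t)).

-2*t^3/3 + t

Substitute the inner expansion into the outer series and collect powers.
F(0) = 0
F′(0) = 1
F′′(0) = 0
F′′′(0) = -4
F^(4)(0) = 0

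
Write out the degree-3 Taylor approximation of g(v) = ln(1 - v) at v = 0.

-v^3/3 - v^2/2 - v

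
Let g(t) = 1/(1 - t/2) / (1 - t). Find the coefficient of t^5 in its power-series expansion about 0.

63/32

Expand each factor separately, then convolve coefficients.
[t^0] = 1;  [t^1] = 3/2;  [t^2] = 7/4;  [t^3] = 15/8;  [t^4] = 31/16;  [t^5] = 63/32.
So c_5 = g^(5)(0)/5! = 63/32.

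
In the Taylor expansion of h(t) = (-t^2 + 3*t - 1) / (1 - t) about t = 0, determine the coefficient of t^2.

Multiply each power in the prefactor through the base expansion.

1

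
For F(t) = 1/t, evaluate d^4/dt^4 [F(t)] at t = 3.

8/81

From the series, [(t - 3)^4] F = 1/243; multiply by 4! = 24 to get 8/81.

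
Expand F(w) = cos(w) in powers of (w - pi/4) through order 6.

F(pi/4) = sqrt(2)/2
F′(pi/4) = -sqrt(2)/2
F′′(pi/4) = -sqrt(2)/2
F′′′(pi/4) = sqrt(2)/2
F^(4)(pi/4) = sqrt(2)/2
F^(5)(pi/4) = -sqrt(2)/2
F^(6)(pi/4) = -sqrt(2)/2

-sqrt(2)*(w - pi/4)^6/1440 - sqrt(2)*(w - pi/4)^5/240 + sqrt(2)*(w - pi/4)^4/48 + sqrt(2)*(w - pi/4)^3/12 - sqrt(2)*(w - pi/4)^2/4 - sqrt(2)*(w - pi/4)/2 + sqrt(2)/2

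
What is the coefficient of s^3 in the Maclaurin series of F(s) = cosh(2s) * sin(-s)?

-11/6

Write out both Maclaurin series and multiply, keeping only the needed powers.
F(0) = 0
F′(0) = -1
F′′(0) = 0
F′′′(0) = -11
So c_3 = F′′′(0)/3! = -11/6.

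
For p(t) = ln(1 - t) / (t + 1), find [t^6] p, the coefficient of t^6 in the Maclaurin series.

37/60

Expand 1/(denominator) as a geometric series and multiply by the numerator's series.
So c_6 = p^(6)(0)/6! = 37/60.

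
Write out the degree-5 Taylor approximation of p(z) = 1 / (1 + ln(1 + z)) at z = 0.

Write 1/(1+u) = 1 - u + u^2 - u^3 + ... and substitute the series for u.
p(0) = 1
p′(0) = -1
p′′(0) = 3
p′′′(0) = -14
p^(4)(0) = 88
p^(5)(0) = -694

-347*z^5/60 + 11*z^4/3 - 7*z^3/3 + 3*z^2/2 - z + 1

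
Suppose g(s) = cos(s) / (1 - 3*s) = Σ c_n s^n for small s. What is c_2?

Multiply the numerator's expansion by the denominator's geometric series.
[s^0] = 1;  [s^1] = 3;  [s^2] = 17/2.
So c_2 = g′′(0)/2! = 17/2.

17/2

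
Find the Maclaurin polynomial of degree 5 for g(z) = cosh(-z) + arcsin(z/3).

z^5/3240 + z^4/24 + z^3/162 + z^2/2 + z/3 + 1

Expand each term separately and add.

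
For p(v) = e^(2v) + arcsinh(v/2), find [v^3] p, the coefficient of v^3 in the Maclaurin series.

21/16

Expand each term separately and add.
p(0) = 1
p′(0) = 5/2
p′′(0) = 4
p′′′(0) = 63/8
So c_3 = p′′′(0)/3! = 21/16.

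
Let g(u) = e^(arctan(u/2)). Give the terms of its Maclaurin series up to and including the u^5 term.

u^5/768 - 7*u^4/384 - u^3/48 + u^2/8 + u/2 + 1

Let u equal the inner series; expand the outer function in u and truncate.
g(0) = 1
g′(0) = 1/2
g′′(0) = 1/4
g′′′(0) = -1/8
g^(4)(0) = -7/16
g^(5)(0) = 5/32
Dividing each by k! gives the coefficients c_0, ..., c_5.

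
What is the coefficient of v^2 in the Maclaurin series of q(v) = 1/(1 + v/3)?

[v^0] = 1;  [v^1] = -1/3;  [v^2] = 1/9.
So c_2 = q′′(0)/2! = 1/9.

1/9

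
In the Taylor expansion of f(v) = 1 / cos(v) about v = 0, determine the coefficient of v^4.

Divide the numerator series by the denominator series (power-series long division).
[v^0] = 1;  [v^1] = 0;  [v^2] = 1/2;  [v^3] = 0;  [v^4] = 5/24.
So c_4 = f^(4)(0)/4! = 5/24.

5/24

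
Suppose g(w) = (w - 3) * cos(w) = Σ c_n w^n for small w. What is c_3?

-1/2

Distribute the polynomial across the series and collect like powers.
g(0) = -3
g′(0) = 1
g′′(0) = 3
g′′′(0) = -3
The Taylor polynomial is Σ g^(k)(0)/k! · w^k.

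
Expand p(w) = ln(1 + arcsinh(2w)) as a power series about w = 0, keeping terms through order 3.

Substitute the inner expansion into the outer series and collect powers.
p(0) = 0
p′(0) = 2
p′′(0) = -4
p′′′(0) = 8
Then c_k = p^(k)(0)/k! gives each Taylor coefficient.

4*w^3/3 - 2*w^2 + 2*w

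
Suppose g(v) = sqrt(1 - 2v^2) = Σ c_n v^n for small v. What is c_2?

-1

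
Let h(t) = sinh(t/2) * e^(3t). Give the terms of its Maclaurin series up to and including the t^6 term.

1417*t^6/1280 + 6841*t^5/3840 + 37*t^4/16 + 109*t^3/48 + 3*t^2/2 + t/2

Write out both Maclaurin series and multiply, keeping only the needed powers.
[t^0] = 0;  [t^1] = 1/2;  [t^2] = 3/2;  [t^3] = 109/48;  [t^4] = 37/16;  [t^5] = 6841/3840;  [t^6] = 1417/1280.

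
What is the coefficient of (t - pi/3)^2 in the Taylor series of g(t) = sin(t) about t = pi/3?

Differentiate repeatedly and evaluate at the center.
g(pi/3) = sqrt(3)/2
g′(pi/3) = 1/2
g′′(pi/3) = -sqrt(3)/2
So c_2 = g′′(pi/3)/2! = -sqrt(3)/4.

-sqrt(3)/4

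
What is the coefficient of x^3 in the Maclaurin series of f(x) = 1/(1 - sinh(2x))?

Substitute the inner expansion into the outer series and collect powers.
[x^0] = 1;  [x^1] = 2;  [x^2] = 4;  [x^3] = 28/3.

28/3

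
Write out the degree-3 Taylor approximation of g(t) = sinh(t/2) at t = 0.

t^3/48 + t/2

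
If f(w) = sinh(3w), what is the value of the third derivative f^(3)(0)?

27

Use the known series and substitute for the argument.
From the series, [w^3] f = 9/2; multiply by 3! = 6 to get 27.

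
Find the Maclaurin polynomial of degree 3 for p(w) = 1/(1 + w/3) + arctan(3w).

-244*w^3/27 + w^2/9 + 8*w/3 + 1

Combine the two series term by term.
p(0) = 1
p′(0) = 8/3
p′′(0) = 2/9
p′′′(0) = -488/9
Then c_k = p^(k)(0)/k! gives each Taylor coefficient.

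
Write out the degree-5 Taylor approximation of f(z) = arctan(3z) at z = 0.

243*z^5/5 - 9*z^3 + 3*z

[z^0] = 0;  [z^1] = 3;  [z^2] = 0;  [z^3] = -9;  [z^4] = 0;  [z^5] = 243/5.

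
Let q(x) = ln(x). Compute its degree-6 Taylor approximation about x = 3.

Compute the successive derivatives at the expansion point and divide by k!.
[(x - 3)^0] = ln(3);  [(x - 3)^1] = 1/3;  [(x - 3)^2] = -1/18;  [(x - 3)^3] = 1/81;  [(x - 3)^4] = -1/324;  [(x - 3)^5] = 1/1215;  [(x - 3)^6] = -1/4374.

-(x - 3)^6/4374 + (x - 3)^5/1215 - (x - 3)^4/324 + (x - 3)^3/81 - (x - 3)^2/18 + (x - 3)/3 + ln(3)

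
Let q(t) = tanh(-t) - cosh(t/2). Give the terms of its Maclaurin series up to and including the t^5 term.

-2*t^5/15 - t^4/384 + t^3/3 - t^2/8 - t - 1

Combine the two series term by term.
[t^0] = -1;  [t^1] = -1;  [t^2] = -1/8;  [t^3] = 1/3;  [t^4] = -1/384;  [t^5] = -2/15.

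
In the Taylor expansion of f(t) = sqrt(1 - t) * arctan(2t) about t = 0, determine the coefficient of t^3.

Multiply the two series term by term and collect like powers.

-35/12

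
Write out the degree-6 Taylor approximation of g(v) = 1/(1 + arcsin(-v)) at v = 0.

Compose series: expand the inner function first, then feed it into the outer expansion.

83*v^6/45 + 63*v^5/40 + 4*v^4/3 + 7*v^3/6 + v^2 + v + 1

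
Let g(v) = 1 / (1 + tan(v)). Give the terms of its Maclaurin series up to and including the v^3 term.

Write 1/(1+u) = 1 - u + u^2 - u^3 + ... and substitute the series for u.
g(0) = 1
g′(0) = -1
g′′(0) = 2
g′′′(0) = -8

-4*v^3/3 + v^2 - v + 1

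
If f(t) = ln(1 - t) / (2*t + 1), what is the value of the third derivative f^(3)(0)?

Expand 1/(denominator) as a geometric series and multiply by the numerator's series.
From the series, [t^3] f = -10/3; multiply by 3! = 6 to get -20.

-20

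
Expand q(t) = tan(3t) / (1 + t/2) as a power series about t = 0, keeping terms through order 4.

-39*t^4/8 + 39*t^3/4 - 3*t^2/2 + 3*t

Multiply the two series term by term and collect like powers.
q(0) = 0
q′(0) = 3
q′′(0) = -3
q′′′(0) = 117/2
q^(4)(0) = -117
Then c_k = q^(k)(0)/k! gives each Taylor coefficient.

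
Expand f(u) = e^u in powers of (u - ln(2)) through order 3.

(u - ln(2))^3/3 + (u - ln(2))^2 + 2*(u - ln(2)) + 2

f(ln(2)) = 2
f′(ln(2)) = 2
f′′(ln(2)) = 2
f′′′(ln(2)) = 2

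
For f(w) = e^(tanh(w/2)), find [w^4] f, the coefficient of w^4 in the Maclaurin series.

Compose series: expand the inner function first, then feed it into the outer expansion.
f(0) = 1
f′(0) = 1/2
f′′(0) = 1/4
f′′′(0) = -1/8
f^(4)(0) = -7/16
So c_4 = f^(4)(0)/4! = -7/384.

-7/384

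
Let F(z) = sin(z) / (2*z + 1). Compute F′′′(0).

23

Multiply the numerator's expansion by the denominator's geometric series.
From the series, [z^3] F = 23/6; multiply by 3! = 6 to get 23.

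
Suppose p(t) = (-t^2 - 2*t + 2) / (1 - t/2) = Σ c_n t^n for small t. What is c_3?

Multiply each power in the prefactor through the base expansion.
[t^0] = 2;  [t^1] = -1;  [t^2] = -3/2;  [t^3] = -3/4.
So c_3 = p′′′(0)/3! = -3/4.

-3/4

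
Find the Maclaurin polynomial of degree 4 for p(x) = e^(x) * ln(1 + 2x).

Expand each factor separately, then convolve coefficients.

-2*x^4 + 5*x^3/3 + 2*x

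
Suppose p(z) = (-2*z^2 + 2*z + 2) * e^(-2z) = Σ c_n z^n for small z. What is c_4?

-16/3

Multiply each power in the prefactor through the base expansion.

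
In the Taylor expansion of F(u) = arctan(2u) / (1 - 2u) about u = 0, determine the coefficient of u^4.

32/3

Expand each factor separately, then convolve coefficients.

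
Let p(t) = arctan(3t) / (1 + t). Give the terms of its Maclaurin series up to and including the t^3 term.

Multiply the two series term by term and collect like powers.
p(0) = 0
p′(0) = 3
p′′(0) = -6
p′′′(0) = -36

-6*t^3 - 3*t^2 + 3*t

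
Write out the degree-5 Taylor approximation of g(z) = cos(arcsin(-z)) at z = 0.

Substitute the inner expansion into the outer series and collect powers.
[z^0] = 1;  [z^1] = 0;  [z^2] = -1/2;  [z^3] = 0;  [z^4] = -1/8;  [z^5] = 0.

-z^4/8 - z^2/2 + 1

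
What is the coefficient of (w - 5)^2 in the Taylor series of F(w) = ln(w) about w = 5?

Apply the Taylor formula c_k = f^(k)(a)/k!.
So c_2 = F′′(5)/2! = -1/50.

-1/50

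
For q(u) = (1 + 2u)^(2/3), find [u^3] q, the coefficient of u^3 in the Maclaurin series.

Apply the Taylor formula c_k = f^(k)(a)/k!.
[u^0] = 1;  [u^1] = 4/3;  [u^2] = -4/9;  [u^3] = 32/81.
So c_3 = q′′′(0)/3! = 32/81.

32/81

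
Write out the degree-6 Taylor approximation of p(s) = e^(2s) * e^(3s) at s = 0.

Write out both Maclaurin series and multiply, keeping only the needed powers.
p(0) = 1
p′(0) = 5
p′′(0) = 25
p′′′(0) = 125
p^(4)(0) = 625
p^(5)(0) = 3125
p^(6)(0) = 15625
The Taylor polynomial is Σ p^(k)(0)/k! · s^k.

3125*s^6/144 + 625*s^5/24 + 625*s^4/24 + 125*s^3/6 + 25*s^2/2 + 5*s + 1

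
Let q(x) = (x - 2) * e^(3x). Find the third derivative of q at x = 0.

-27

Distribute the polynomial across the series and collect like powers.
From the series, [x^3] q = -9/2; multiply by 3! = 6 to get -27.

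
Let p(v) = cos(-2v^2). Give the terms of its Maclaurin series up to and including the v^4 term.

1 - 2*v^4

p(0) = 1
p′(0) = 0
p′′(0) = 0
p′′′(0) = 0
p^(4)(0) = -48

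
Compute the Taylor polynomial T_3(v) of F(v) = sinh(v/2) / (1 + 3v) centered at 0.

217*v^3/48 - 3*v^2/2 + v/2

Expand each factor separately, then convolve coefficients.
[v^0] = 0;  [v^1] = 1/2;  [v^2] = -3/2;  [v^3] = 217/48.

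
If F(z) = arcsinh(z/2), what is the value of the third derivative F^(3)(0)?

-1/8

Apply the Taylor formula c_k = f^(k)(a)/k!.
From the series, [z^3] F = -1/48; multiply by 3! = 6 to get -1/8.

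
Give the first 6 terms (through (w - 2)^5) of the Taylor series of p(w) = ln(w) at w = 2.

p(2) = ln(2)
p′(2) = 1/2
p′′(2) = -1/4
p′′′(2) = 1/4
p^(4)(2) = -3/8
p^(5)(2) = 3/4

(w - 2)^5/160 - (w - 2)^4/64 + (w - 2)^3/24 - (w - 2)^2/8 + (w - 2)/2 + ln(2)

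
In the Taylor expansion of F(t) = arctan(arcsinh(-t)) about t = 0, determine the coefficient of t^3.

1/2

Plug the Maclaurin series of the inner function into that of the outer and collect terms.
F(0) = 0
F′(0) = -1
F′′(0) = 0
F′′′(0) = 3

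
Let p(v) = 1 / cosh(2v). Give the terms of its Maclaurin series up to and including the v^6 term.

-244*v^6/45 + 10*v^4/3 - 2*v^2 + 1

Invert the denominator's series and multiply.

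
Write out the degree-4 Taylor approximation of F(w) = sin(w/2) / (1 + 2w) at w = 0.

Multiply the two series term by term and collect like powers.
F(0) = 0
F′(0) = 1/2
F′′(0) = -2
F′′′(0) = 95/8
F^(4)(0) = -95

-95*w^4/24 + 95*w^3/48 - w^2 + w/2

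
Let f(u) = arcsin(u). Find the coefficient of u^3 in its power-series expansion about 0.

f(0) = 0
f′(0) = 1
f′′(0) = 0
f′′′(0) = 1
The Taylor polynomial is Σ f^(k)(0)/k! · u^k.

1/6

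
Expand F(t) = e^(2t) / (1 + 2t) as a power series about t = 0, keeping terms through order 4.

6*t^4 - 8*t^3/3 + 2*t^2 + 1

Multiply the two series term by term and collect like powers.
[t^0] = 1;  [t^1] = 0;  [t^2] = 2;  [t^3] = -8/3;  [t^4] = 6.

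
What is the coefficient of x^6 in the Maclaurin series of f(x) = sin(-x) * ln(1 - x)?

Write out both Maclaurin series and multiply, keeping only the needed powers.
f(0) = 0
f′(0) = 0
f′′(0) = 2
f′′′(0) = 3
f^(4)(0) = 4
f^(5)(0) = 20
f^(6)(0) = 110
So c_6 = f^(6)(0)/6! = 11/72.

11/72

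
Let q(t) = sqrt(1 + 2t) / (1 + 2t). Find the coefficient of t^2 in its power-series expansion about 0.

Multiply the two series term by term and collect like powers.
[t^0] = 1;  [t^1] = -1;  [t^2] = 3/2.

3/2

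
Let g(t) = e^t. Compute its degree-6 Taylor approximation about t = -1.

(t + 1)^6*e^(-1)/720 + (t + 1)^5*e^(-1)/120 + (t + 1)^4*e^(-1)/24 + (t + 1)^3*e^(-1)/6 + (t + 1)^2*e^(-1)/2 + (t + 1)*e^(-1) + e^(-1)

g(-1) = e^(-1)
g′(-1) = e^(-1)
g′′(-1) = e^(-1)
g′′′(-1) = e^(-1)
g^(4)(-1) = e^(-1)
g^(5)(-1) = e^(-1)
g^(6)(-1) = e^(-1)
The Taylor polynomial is Σ g^(k)(-1)/k! · (t + 1)^k.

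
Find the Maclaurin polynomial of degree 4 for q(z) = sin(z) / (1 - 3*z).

Use 1/(1 - r) = Σ r^k on the denominator, then take the Cauchy product.
q(0) = 0
q′(0) = 1
q′′(0) = 6
q′′′(0) = 53
q^(4)(0) = 636

53*z^4/2 + 53*z^3/6 + 3*z^2 + z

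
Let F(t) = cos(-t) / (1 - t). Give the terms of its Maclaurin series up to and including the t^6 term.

389*t^6/720 + 13*t^5/24 + 13*t^4/24 + t^3/2 + t^2/2 + t + 1

Write out both Maclaurin series and multiply, keeping only the needed powers.
F(0) = 1
F′(0) = 1
F′′(0) = 1
F′′′(0) = 3
F^(4)(0) = 13
F^(5)(0) = 65
F^(6)(0) = 389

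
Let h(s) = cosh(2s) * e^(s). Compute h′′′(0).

13

Write out both Maclaurin series and multiply, keeping only the needed powers.
The coefficient of s^3 in the expansion is 13/6, so h′′′(0) = 3! * (13/6) = 13.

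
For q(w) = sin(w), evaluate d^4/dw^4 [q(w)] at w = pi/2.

Use the known series and substitute for the argument.
The coefficient of (w - pi/2)^4 in the expansion is 1/24, so q^(4)(pi/2) = 4! * (1/24) = 1.

1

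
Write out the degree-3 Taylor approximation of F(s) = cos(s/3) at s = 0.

[s^0] = 1;  [s^1] = 0;  [s^2] = -1/18;  [s^3] = 0.

1 - s^2/18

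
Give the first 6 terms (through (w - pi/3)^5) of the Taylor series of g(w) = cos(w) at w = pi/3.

g(pi/3) = 1/2
g′(pi/3) = -sqrt(3)/2
g′′(pi/3) = -1/2
g′′′(pi/3) = sqrt(3)/2
g^(4)(pi/3) = 1/2
g^(5)(pi/3) = -sqrt(3)/2
The Taylor polynomial is Σ g^(k)(pi/3)/k! · (w - pi/3)^k.

-sqrt(3)*(w - pi/3)^5/240 + (w - pi/3)^4/48 + sqrt(3)*(w - pi/3)^3/12 - (w - pi/3)^2/4 - sqrt(3)*(w - pi/3)/2 + 1/2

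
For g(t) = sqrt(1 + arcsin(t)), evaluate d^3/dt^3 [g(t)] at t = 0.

7/8

Compose series: expand the inner function first, then feed it into the outer expansion.
The coefficient of t^3 in the expansion is 7/48, so g′′′(0) = 3! * (7/48) = 7/8.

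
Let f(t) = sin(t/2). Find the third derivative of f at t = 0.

Use the known series and substitute for the argument.
From the series, [t^3] f = -1/48; multiply by 3! = 6 to get -1/8.

-1/8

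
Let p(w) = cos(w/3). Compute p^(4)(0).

Differentiate repeatedly and evaluate at the center.
From the series, [w^4] p = 1/1944; multiply by 4! = 24 to get 1/81.

1/81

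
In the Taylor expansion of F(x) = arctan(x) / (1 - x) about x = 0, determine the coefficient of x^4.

2/3

Use 1/(1 - r) = Σ r^k on the denominator, then take the Cauchy product.
[x^0] = 0;  [x^1] = 1;  [x^2] = 1;  [x^3] = 2/3;  [x^4] = 2/3.
So c_4 = F^(4)(0)/4! = 2/3.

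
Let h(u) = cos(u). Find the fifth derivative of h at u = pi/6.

-1/2

Use the known series and substitute for the argument.
The coefficient of (u - pi/6)^5 in the expansion is -1/240, so h^(5)(pi/6) = 5! * (-1/240) = -1/2.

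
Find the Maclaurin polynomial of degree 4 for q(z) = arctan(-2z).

8*z^3/3 - 2*z

Use the known series and substitute for the argument.
q(0) = 0
q′(0) = -2
q′′(0) = 0
q′′′(0) = 16
q^(4)(0) = 0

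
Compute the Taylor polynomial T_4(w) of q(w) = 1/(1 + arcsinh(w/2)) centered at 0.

Substitute the inner expansion into the outer series and collect powers.
[w^0] = 1;  [w^1] = -1/2;  [w^2] = 1/4;  [w^3] = -5/48;  [w^4] = 1/24.

w^4/24 - 5*w^3/48 + w^2/4 - w/2 + 1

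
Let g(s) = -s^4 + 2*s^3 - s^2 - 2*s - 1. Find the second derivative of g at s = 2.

The coefficient of (s - 2)^2 in the expansion is -13, so g′′(2) = 2! * (-13) = -26.

-26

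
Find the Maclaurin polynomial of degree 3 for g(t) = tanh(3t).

-9*t^3 + 3*t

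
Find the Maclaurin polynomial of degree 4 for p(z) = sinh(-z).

-z^3/6 - z

Compute the successive derivatives at the expansion point and divide by k!.
[z^0] = 0;  [z^1] = -1;  [z^2] = 0;  [z^3] = -1/6;  [z^4] = 0.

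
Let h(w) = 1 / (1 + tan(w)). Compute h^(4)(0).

Write 1/(1+u) = 1 - u + u^2 - u^3 + ... and substitute the series for u.
The coefficient of w^4 in the expansion is 5/3, so h^(4)(0) = 4! * (5/3) = 40.

40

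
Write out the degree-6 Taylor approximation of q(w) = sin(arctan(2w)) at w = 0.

12*w^5 - 4*w^3 + 2*w

Plug the Maclaurin series of the inner function into that of the outer and collect terms.
q(0) = 0
q′(0) = 2
q′′(0) = 0
q′′′(0) = -24
q^(4)(0) = 0
q^(5)(0) = 1440
q^(6)(0) = 0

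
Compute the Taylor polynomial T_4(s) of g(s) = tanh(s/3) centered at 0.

-s^3/81 + s/3

[s^0] = 0;  [s^1] = 1/3;  [s^2] = 0;  [s^3] = -1/81;  [s^4] = 0.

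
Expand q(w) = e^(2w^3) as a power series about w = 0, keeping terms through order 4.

2*w^3 + 1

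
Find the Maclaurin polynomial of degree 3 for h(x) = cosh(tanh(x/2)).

Let u equal the inner series; expand the outer function in u and truncate.
[x^0] = 1;  [x^1] = 0;  [x^2] = 1/8;  [x^3] = 0.

x^2/8 + 1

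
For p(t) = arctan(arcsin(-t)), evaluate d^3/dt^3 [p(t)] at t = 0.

Let u equal the inner series; expand the outer function in u and truncate.
The coefficient of t^3 in the expansion is 1/6, so p′′′(0) = 3! * (1/6) = 1.

1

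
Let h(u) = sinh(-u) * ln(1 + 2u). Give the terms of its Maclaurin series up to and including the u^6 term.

-247*u^6/36 + 13*u^5/3 - 3*u^4 + 2*u^3 - 2*u^2

Take the Cauchy product of the two expansions.
[u^0] = 0;  [u^1] = 0;  [u^2] = -2;  [u^3] = 2;  [u^4] = -3;  [u^5] = 13/3;  [u^6] = -247/36.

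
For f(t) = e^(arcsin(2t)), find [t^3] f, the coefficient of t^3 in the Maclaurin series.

Compose series: expand the inner function first, then feed it into the outer expansion.

8/3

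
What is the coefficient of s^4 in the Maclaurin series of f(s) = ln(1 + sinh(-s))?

-5/12

Let u equal the inner series; expand the outer function in u and truncate.
[s^0] = 0;  [s^1] = -1;  [s^2] = -1/2;  [s^3] = -1/2;  [s^4] = -5/12.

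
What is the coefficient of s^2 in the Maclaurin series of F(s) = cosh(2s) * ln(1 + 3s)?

-9/2

Multiply the two series term by term and collect like powers.
F(0) = 0
F′(0) = 3
F′′(0) = -9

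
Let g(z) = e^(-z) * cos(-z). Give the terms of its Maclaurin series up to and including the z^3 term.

Take the Cauchy product of the two expansions.
g(0) = 1
g′(0) = -1
g′′(0) = 0
g′′′(0) = 2

z^3/3 - z + 1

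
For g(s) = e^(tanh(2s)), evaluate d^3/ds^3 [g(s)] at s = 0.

-8

Compose series: expand the inner function first, then feed it into the outer expansion.
From the series, [s^3] g = -4/3; multiply by 3! = 6 to get -8.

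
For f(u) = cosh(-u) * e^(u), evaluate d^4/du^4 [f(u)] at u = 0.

Write out both Maclaurin series and multiply, keeping only the needed powers.
From the series, [u^4] f = 1/3; multiply by 4! = 24 to get 8.

8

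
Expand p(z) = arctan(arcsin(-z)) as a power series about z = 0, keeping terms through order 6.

-13*z^5/120 + z^3/6 - z

Compose series: expand the inner function first, then feed it into the outer expansion.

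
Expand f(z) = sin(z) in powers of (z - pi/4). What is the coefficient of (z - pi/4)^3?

Use the known series and substitute for the argument.
f(pi/4) = sqrt(2)/2
f′(pi/4) = sqrt(2)/2
f′′(pi/4) = -sqrt(2)/2
f′′′(pi/4) = -sqrt(2)/2
So c_3 = f′′′(pi/4)/3! = -sqrt(2)/12.

-sqrt(2)/12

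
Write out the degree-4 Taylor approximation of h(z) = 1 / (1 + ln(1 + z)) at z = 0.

11*z^4/3 - 7*z^3/3 + 3*z^2/2 - z + 1

Write 1/(1+u) = 1 - u + u^2 - u^3 + ... and substitute the series for u.
[z^0] = 1;  [z^1] = -1;  [z^2] = 3/2;  [z^3] = -7/3;  [z^4] = 11/3.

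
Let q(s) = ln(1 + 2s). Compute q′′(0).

-4

From the series, [s^2] q = -2; multiply by 2! = 2 to get -4.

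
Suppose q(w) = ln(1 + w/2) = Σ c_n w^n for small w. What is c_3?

Differentiate repeatedly and evaluate at the center.
[w^0] = 0;  [w^1] = 1/2;  [w^2] = -1/8;  [w^3] = 1/24.

1/24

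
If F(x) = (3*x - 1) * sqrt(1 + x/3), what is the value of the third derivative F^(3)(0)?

Multiply each power in the prefactor through the base expansion.
From the series, [x^3] F = -19/432; multiply by 3! = 6 to get -19/72.

-19/72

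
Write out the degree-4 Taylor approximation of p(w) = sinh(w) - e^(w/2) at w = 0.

Combine the two series term by term.
[w^0] = -1;  [w^1] = 1/2;  [w^2] = -1/8;  [w^3] = 7/48;  [w^4] = -1/384.

-w^4/384 + 7*w^3/48 - w^2/8 + w/2 - 1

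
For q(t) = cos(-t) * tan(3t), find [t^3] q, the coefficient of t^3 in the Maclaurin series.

15/2

Multiply the two series term by term and collect like powers.
q(0) = 0
q′(0) = 3
q′′(0) = 0
q′′′(0) = 45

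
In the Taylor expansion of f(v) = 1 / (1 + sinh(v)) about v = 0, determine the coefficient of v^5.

Expand as Σ (-1)^k u^k with u equal to the inner function's series.
[v^0] = 1;  [v^1] = -1;  [v^2] = 1;  [v^3] = -7/6;  [v^4] = 4/3;  [v^5] = -181/120.

-181/120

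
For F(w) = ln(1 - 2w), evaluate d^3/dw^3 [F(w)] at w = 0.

-16

From the series, [w^3] F = -8/3; multiply by 3! = 6 to get -16.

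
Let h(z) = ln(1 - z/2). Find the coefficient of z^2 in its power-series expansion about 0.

c_2 = h′′(0)/2! = -1/8.

-1/8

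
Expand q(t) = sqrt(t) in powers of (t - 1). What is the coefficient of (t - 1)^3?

c_3 = q′′′(1)/3! = 1/16.

1/16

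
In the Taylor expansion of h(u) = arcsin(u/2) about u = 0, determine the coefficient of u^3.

1/48

h(0) = 0
h′(0) = 1/2
h′′(0) = 0
h′′′(0) = 1/8
Dividing each by k! gives the coefficients c_0, ..., c_3.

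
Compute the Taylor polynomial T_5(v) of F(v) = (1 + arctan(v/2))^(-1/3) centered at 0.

-17*v^5/29160 - v^4/3888 - 5*v^3/648 + v^2/18 - v/6 + 1

Compose series: expand the inner function first, then feed it into the outer expansion.
[v^0] = 1;  [v^1] = -1/6;  [v^2] = 1/18;  [v^3] = -5/648;  [v^4] = -1/3888;  [v^5] = -17/29160.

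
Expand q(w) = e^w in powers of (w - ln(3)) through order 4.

(w - ln(3))^4/8 + (w - ln(3))^3/2 + 3*(w - ln(3))^2/2 + 3*(w - ln(3)) + 3

[(w - ln(3))^0] = 3;  [(w - ln(3))^1] = 3;  [(w - ln(3))^2] = 3/2;  [(w - ln(3))^3] = 1/2;  [(w - ln(3))^4] = 1/8.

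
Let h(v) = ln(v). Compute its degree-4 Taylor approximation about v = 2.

-(v - 2)^4/64 + (v - 2)^3/24 - (v - 2)^2/8 + (v - 2)/2 + ln(2)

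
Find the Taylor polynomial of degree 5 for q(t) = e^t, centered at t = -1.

(t + 1)^5*e^(-1)/120 + (t + 1)^4*e^(-1)/24 + (t + 1)^3*e^(-1)/6 + (t + 1)^2*e^(-1)/2 + (t + 1)*e^(-1) + e^(-1)

Differentiate repeatedly and evaluate at the center.
q(-1) = e^(-1)
q′(-1) = e^(-1)
q′′(-1) = e^(-1)
q′′′(-1) = e^(-1)
q^(4)(-1) = e^(-1)
q^(5)(-1) = e^(-1)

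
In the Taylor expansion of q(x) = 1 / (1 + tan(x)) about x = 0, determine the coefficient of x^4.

5/3

Expand as Σ (-1)^k u^k with u equal to the inner function's series.
q(0) = 1
q′(0) = -1
q′′(0) = 2
q′′′(0) = -8
q^(4)(0) = 40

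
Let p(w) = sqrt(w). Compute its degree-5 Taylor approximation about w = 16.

7*(w - 16)^5/67108864 - 5*(w - 16)^4/2097152 + (w - 16)^3/16384 - (w - 16)^2/512 + (w - 16)/8 + 4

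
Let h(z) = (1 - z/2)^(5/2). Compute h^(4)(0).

From the series, [z^4] h = -5/2048; multiply by 4! = 24 to get -15/256.

-15/256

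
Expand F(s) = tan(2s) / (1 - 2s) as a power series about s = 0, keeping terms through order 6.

1408*s^6/15 + 704*s^5/15 + 64*s^4/3 + 32*s^3/3 + 4*s^2 + 2*s

Write out both Maclaurin series and multiply, keeping only the needed powers.
[s^0] = 0;  [s^1] = 2;  [s^2] = 4;  [s^3] = 32/3;  [s^4] = 64/3;  [s^5] = 704/15;  [s^6] = 1408/15.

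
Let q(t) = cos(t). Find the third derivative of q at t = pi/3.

From the series, [(t - pi/3)^3] q = sqrt(3)/12; multiply by 3! = 6 to get sqrt(3)/2.

sqrt(3)/2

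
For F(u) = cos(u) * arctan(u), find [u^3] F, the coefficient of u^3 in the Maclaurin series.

Take the Cauchy product of the two expansions.
[u^0] = 0;  [u^1] = 1;  [u^2] = 0;  [u^3] = -5/6.

-5/6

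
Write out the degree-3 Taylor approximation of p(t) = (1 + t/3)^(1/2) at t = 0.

t^3/432 - t^2/72 + t/6 + 1

p(0) = 1
p′(0) = 1/6
p′′(0) = -1/36
p′′′(0) = 1/72
The Taylor polynomial is Σ p^(k)(0)/k! · t^k.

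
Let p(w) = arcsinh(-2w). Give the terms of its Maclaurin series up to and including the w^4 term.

Apply the Taylor formula c_k = f^(k)(a)/k!.

4*w^3/3 - 2*w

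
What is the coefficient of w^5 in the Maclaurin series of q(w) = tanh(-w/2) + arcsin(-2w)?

-577/240

Combine the two series term by term.
[w^0] = 0;  [w^1] = -5/2;  [w^2] = 0;  [w^3] = -31/24;  [w^4] = 0;  [w^5] = -577/240.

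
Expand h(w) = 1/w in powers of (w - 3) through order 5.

Apply the Taylor formula c_k = f^(k)(a)/k!.
[(w - 3)^0] = 1/3;  [(w - 3)^1] = -1/9;  [(w - 3)^2] = 1/27;  [(w - 3)^3] = -1/81;  [(w - 3)^4] = 1/243;  [(w - 3)^5] = -1/729.

-(w - 3)^5/729 + (w - 3)^4/243 - (w - 3)^3/81 + (w - 3)^2/27 - (w - 3)/9 + 1/3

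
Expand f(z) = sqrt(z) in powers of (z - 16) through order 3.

Apply the Taylor formula c_k = f^(k)(a)/k!.

(z - 16)^3/16384 - (z - 16)^2/512 + (z - 16)/8 + 4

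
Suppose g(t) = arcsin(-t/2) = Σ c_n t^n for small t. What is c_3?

Use the known series and substitute for the argument.
So c_3 = g′′′(0)/3! = -1/48.

-1/48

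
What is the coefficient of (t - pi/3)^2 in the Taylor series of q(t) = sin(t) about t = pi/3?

-sqrt(3)/4

q(pi/3) = sqrt(3)/2
q′(pi/3) = 1/2
q′′(pi/3) = -sqrt(3)/2
So c_2 = q′′(pi/3)/2! = -sqrt(3)/4.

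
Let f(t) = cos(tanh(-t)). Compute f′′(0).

Let u equal the inner series; expand the outer function in u and truncate.
The coefficient of t^2 in the expansion is -1/2, so f′′(0) = 2! * (-1/2) = -1.

-1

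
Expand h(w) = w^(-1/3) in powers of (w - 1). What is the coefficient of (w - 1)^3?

h(1) = 1
h′(1) = -1/3
h′′(1) = 4/9
h′′′(1) = -28/27

-14/81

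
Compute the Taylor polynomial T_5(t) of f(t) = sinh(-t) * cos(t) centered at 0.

t^5/30 + t^3/3 - t

Write out both Maclaurin series and multiply, keeping only the needed powers.
f(0) = 0
f′(0) = -1
f′′(0) = 0
f′′′(0) = 2
f^(4)(0) = 0
f^(5)(0) = 4
Dividing each by k! gives the coefficients c_0, ..., c_5.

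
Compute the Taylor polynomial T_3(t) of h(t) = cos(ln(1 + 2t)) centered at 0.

Substitute the inner expansion into the outer series and collect powers.

4*t^3 - 2*t^2 + 1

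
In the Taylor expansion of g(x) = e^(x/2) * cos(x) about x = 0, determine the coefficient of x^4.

Take the Cauchy product of the two expansions.
g(0) = 1
g′(0) = 1/2
g′′(0) = -3/4
g′′′(0) = -11/8
g^(4)(0) = -7/16

-7/384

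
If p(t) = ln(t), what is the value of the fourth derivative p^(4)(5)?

-6/625

The coefficient of (t - 5)^4 in the expansion is -1/2500, so p^(4)(5) = 4! * (-1/2500) = -6/625.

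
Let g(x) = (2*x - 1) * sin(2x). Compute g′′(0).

8

Shift and add copies of the series according to the polynomial's terms.
The coefficient of x^2 in the expansion is 4, so g′′(0) = 2! * (4) = 8.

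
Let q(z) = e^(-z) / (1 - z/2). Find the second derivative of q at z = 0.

Take the Cauchy product of the two expansions.
The coefficient of z^2 in the expansion is 1/4, so q′′(0) = 2! * (1/4) = 1/2.

1/2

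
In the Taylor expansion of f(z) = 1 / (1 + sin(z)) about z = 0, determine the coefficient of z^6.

17/45

Use the geometric series for the reciprocal, then substitute.
[z^0] = 1;  [z^1] = -1;  [z^2] = 1;  [z^3] = -5/6;  [z^4] = 2/3;  [z^5] = -61/120;  [z^6] = 17/45.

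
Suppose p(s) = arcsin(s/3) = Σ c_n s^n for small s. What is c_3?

Apply the Taylor formula c_k = f^(k)(a)/k!.
[s^0] = 0;  [s^1] = 1/3;  [s^2] = 0;  [s^3] = 1/162.

1/162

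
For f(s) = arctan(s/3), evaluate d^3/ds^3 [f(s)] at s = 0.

-2/27

From the series, [s^3] f = -1/81; multiply by 3! = 6 to get -2/27.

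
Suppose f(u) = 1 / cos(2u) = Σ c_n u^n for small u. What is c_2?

Divide the numerator series by the denominator series (power-series long division).
f(0) = 1
f′(0) = 0
f′′(0) = 4
So c_2 = f′′(0)/2! = 2.

2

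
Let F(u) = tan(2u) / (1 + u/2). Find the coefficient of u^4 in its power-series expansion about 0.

Expand each factor separately, then convolve coefficients.
F(0) = 0
F′(0) = 2
F′′(0) = -2
F′′′(0) = 19
F^(4)(0) = -38
Then c_k = F^(k)(0)/k! gives each Taylor coefficient.

-19/12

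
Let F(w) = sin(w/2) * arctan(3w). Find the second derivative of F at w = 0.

Take the Cauchy product of the two expansions.
From the series, [w^2] F = 3/2; multiply by 2! = 2 to get 3.

3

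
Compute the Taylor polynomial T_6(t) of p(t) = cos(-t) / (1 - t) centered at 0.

Use 1/(1 - r) = Σ r^k on the denominator, then take the Cauchy product.
[t^0] = 1;  [t^1] = 1;  [t^2] = 1/2;  [t^3] = 1/2;  [t^4] = 13/24;  [t^5] = 13/24;  [t^6] = 389/720.

389*t^6/720 + 13*t^5/24 + 13*t^4/24 + t^3/2 + t^2/2 + t + 1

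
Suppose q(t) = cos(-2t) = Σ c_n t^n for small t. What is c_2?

Apply the Taylor formula c_k = f^(k)(a)/k!.
q(0) = 1
q′(0) = 0
q′′(0) = -4

-2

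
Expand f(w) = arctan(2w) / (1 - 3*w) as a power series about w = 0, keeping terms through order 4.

Multiply the numerator's expansion by the denominator's geometric series.
f(0) = 0
f′(0) = 2
f′′(0) = 12
f′′′(0) = 92
f^(4)(0) = 1104
Dividing each by k! gives the coefficients c_0, ..., c_4.

46*w^4 + 46*w^3/3 + 6*w^2 + 2*w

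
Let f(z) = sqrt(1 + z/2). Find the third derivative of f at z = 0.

3/64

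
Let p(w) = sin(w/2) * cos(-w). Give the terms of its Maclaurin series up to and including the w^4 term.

-13*w^3/48 + w/2

Take the Cauchy product of the two expansions.
p(0) = 0
p′(0) = 1/2
p′′(0) = 0
p′′′(0) = -13/8
p^(4)(0) = 0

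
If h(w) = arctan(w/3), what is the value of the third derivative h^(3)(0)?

-2/27

Apply the Taylor formula c_k = f^(k)(a)/k!.
The coefficient of w^3 in the expansion is -1/81, so h′′′(0) = 3! * (-1/81) = -2/27.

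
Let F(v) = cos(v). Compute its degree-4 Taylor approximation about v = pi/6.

Compute the successive derivatives at the expansion point and divide by k!.
F(pi/6) = sqrt(3)/2
F′(pi/6) = -1/2
F′′(pi/6) = -sqrt(3)/2
F′′′(pi/6) = 1/2
F^(4)(pi/6) = sqrt(3)/2
Then c_k = F^(k)(pi/6)/k! gives each Taylor coefficient.

sqrt(3)*(v - pi/6)^4/48 + (v - pi/6)^3/12 - sqrt(3)*(v - pi/6)^2/4 - (v - pi/6)/2 + sqrt(3)/2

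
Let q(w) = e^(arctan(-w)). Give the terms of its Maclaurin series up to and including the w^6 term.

29*w^6/144 - w^5/24 - 7*w^4/24 + w^3/6 + w^2/2 - w + 1

Plug the Maclaurin series of the inner function into that of the outer and collect terms.
q(0) = 1
q′(0) = -1
q′′(0) = 1
q′′′(0) = 1
q^(4)(0) = -7
q^(5)(0) = -5
q^(6)(0) = 145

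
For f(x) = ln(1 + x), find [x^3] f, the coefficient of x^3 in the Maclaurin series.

f(0) = 0
f′(0) = 1
f′′(0) = -1
f′′′(0) = 2
Then c_k = f^(k)(0)/k! gives each Taylor coefficient.

1/3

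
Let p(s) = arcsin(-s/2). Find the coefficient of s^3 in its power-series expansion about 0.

p(0) = 0
p′(0) = -1/2
p′′(0) = 0
p′′′(0) = -1/8

-1/48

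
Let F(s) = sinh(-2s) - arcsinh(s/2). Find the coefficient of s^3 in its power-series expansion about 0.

Combine the two series term by term.
F(0) = 0
F′(0) = -5/2
F′′(0) = 0
F′′′(0) = -63/8
So c_3 = F′′′(0)/3! = -21/16.

-21/16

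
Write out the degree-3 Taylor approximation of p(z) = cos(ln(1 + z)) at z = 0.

z^3/2 - z^2/2 + 1

Plug the Maclaurin series of the inner function into that of the outer and collect terms.
p(0) = 1
p′(0) = 0
p′′(0) = -1
p′′′(0) = 3
The Taylor polynomial is Σ p^(k)(0)/k! · z^k.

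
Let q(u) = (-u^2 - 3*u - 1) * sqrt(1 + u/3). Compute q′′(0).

-107/36

Multiply each power in the prefactor through the base expansion.
From the series, [u^2] q = -107/72; multiply by 2! = 2 to get -107/36.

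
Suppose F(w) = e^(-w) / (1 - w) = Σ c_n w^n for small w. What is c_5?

Take the Cauchy product of the two expansions.
So c_5 = F^(5)(0)/5! = 11/30.

11/30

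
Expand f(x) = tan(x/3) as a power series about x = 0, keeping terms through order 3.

[x^0] = 0;  [x^1] = 1/3;  [x^2] = 0;  [x^3] = 1/81.

x^3/81 + x/3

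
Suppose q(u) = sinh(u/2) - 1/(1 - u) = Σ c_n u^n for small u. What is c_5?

-3839/3840

Expand each term separately and add.
[u^0] = -1;  [u^1] = -1/2;  [u^2] = -1;  [u^3] = -47/48;  [u^4] = -1;  [u^5] = -3839/3840.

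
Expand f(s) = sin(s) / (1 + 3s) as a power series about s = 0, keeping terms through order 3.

53*s^3/6 - 3*s^2 + s

Expand each factor separately, then convolve coefficients.
f(0) = 0
f′(0) = 1
f′′(0) = -6
f′′′(0) = 53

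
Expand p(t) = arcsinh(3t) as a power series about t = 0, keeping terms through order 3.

-9*t^3/2 + 3*t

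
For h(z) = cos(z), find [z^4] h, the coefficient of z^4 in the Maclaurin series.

1/24

Apply the Taylor formula c_k = f^(k)(a)/k!.
h(0) = 1
h′(0) = 0
h′′(0) = -1
h′′′(0) = 0
h^(4)(0) = 1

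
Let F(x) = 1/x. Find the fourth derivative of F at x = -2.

-3/4

Use the known series and substitute for the argument.
The coefficient of (x + 2)^4 in the expansion is -1/32, so F^(4)(-2) = 4! * (-1/32) = -3/4.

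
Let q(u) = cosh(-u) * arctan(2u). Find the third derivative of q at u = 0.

-10

Take the Cauchy product of the two expansions.
From the series, [u^3] q = -5/3; multiply by 3! = 6 to get -10.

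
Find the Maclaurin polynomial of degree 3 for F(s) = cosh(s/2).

s^2/8 + 1

F(0) = 1
F′(0) = 0
F′′(0) = 1/4
F′′′(0) = 0
The Taylor polynomial is Σ F^(k)(0)/k! · s^k.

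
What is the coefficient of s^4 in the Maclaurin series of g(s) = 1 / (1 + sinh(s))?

4/3

Write 1/(1+u) = 1 - u + u^2 - u^3 + ... and substitute the series for u.
[s^0] = 1;  [s^1] = -1;  [s^2] = 1;  [s^3] = -7/6;  [s^4] = 4/3.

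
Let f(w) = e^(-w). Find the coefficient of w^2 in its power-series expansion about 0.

1/2

f(0) = 1
f′(0) = -1
f′′(0) = 1
So c_2 = f′′(0)/2! = 1/2.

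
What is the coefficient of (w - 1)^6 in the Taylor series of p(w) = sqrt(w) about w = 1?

p(1) = 1
p′(1) = 1/2
p′′(1) = -1/4
p′′′(1) = 3/8
p^(4)(1) = -15/16
p^(5)(1) = 105/32
p^(6)(1) = -945/64
So c_6 = p^(6)(1)/6! = -21/1024.

-21/1024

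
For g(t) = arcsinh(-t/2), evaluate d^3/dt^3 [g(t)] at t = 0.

Apply the Taylor formula c_k = f^(k)(a)/k!.
The coefficient of t^3 in the expansion is 1/48, so g′′′(0) = 3! * (1/48) = 1/8.

1/8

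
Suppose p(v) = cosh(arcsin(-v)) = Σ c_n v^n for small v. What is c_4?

Plug the Maclaurin series of the inner function into that of the outer and collect terms.
p(0) = 1
p′(0) = 0
p′′(0) = 1
p′′′(0) = 0
p^(4)(0) = 5
So c_4 = p^(4)(0)/4! = 5/24.

5/24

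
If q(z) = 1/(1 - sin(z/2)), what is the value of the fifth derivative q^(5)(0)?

Let u equal the inner series; expand the outer function in u and truncate.
The coefficient of z^5 in the expansion is 61/3840, so q^(5)(0) = 5! * (61/3840) = 61/32.

61/32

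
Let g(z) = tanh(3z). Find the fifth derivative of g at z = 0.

From the series, [z^5] g = 162/5; multiply by 5! = 120 to get 3888.

3888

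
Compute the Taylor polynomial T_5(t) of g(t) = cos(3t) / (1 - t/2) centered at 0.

37*t^5/32 + 37*t^4/16 - 17*t^3/8 - 17*t^2/4 + t/2 + 1

Take the Cauchy product of the two expansions.
[t^0] = 1;  [t^1] = 1/2;  [t^2] = -17/4;  [t^3] = -17/8;  [t^4] = 37/16;  [t^5] = 37/32.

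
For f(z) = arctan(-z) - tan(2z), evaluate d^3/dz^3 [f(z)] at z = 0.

-14

Expand each term separately and add.
The coefficient of z^3 in the expansion is -7/3, so f′′′(0) = 3! * (-7/3) = -14.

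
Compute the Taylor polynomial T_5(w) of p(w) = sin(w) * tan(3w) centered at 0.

17*w^4/2 + 3*w^2

Take the Cauchy product of the two expansions.
p(0) = 0
p′(0) = 0
p′′(0) = 6
p′′′(0) = 0
p^(4)(0) = 204
p^(5)(0) = 0
Then c_k = p^(k)(0)/k! gives each Taylor coefficient.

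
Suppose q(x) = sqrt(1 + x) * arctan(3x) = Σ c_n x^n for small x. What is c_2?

3/2

Multiply the two series term by term and collect like powers.
q(0) = 0
q′(0) = 3
q′′(0) = 3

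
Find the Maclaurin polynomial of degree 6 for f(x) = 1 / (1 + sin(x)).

Write 1/(1+u) = 1 - u + u^2 - u^3 + ... and substitute the series for u.

17*x^6/45 - 61*x^5/120 + 2*x^4/3 - 5*x^3/6 + x^2 - x + 1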